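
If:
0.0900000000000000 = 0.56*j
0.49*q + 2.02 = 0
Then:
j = 0.16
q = -4.12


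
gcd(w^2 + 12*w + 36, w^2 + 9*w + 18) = w + 6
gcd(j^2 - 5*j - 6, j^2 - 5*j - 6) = j^2 - 5*j - 6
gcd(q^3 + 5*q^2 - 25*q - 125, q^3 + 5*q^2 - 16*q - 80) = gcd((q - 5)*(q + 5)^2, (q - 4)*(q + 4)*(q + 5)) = q + 5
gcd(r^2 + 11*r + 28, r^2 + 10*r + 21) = r + 7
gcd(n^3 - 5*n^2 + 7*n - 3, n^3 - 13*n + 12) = n^2 - 4*n + 3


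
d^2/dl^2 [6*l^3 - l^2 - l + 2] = 36*l - 2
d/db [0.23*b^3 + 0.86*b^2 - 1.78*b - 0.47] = 0.69*b^2 + 1.72*b - 1.78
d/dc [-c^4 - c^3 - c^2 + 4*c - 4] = -4*c^3 - 3*c^2 - 2*c + 4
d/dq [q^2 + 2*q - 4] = 2*q + 2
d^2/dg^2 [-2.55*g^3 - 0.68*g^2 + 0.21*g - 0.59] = -15.3*g - 1.36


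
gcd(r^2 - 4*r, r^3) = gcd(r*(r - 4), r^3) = r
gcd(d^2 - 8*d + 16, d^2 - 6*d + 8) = d - 4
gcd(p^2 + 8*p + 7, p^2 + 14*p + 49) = p + 7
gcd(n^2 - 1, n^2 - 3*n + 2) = n - 1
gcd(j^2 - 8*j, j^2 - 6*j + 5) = 1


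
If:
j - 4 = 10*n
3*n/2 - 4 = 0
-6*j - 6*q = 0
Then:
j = 92/3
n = 8/3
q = -92/3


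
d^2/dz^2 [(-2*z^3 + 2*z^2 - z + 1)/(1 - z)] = 4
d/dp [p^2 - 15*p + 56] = 2*p - 15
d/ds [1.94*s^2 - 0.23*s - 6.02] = 3.88*s - 0.23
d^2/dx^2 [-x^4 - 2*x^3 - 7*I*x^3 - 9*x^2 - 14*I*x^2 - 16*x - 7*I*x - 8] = -12*x^2 - x*(12 + 42*I) - 18 - 28*I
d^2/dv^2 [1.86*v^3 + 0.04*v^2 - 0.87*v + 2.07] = 11.16*v + 0.08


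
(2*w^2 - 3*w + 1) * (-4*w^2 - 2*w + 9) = -8*w^4 + 8*w^3 + 20*w^2 - 29*w + 9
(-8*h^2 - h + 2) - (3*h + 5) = -8*h^2 - 4*h - 3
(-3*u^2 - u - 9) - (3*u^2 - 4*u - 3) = -6*u^2 + 3*u - 6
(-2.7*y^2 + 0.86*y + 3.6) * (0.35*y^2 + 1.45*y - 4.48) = -0.945*y^4 - 3.614*y^3 + 14.603*y^2 + 1.3672*y - 16.128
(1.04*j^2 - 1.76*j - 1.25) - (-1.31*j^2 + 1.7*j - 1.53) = 2.35*j^2 - 3.46*j + 0.28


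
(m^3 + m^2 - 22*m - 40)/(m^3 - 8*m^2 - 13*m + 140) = (m + 2)/(m - 7)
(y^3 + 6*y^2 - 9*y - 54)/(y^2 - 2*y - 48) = (y^2 - 9)/(y - 8)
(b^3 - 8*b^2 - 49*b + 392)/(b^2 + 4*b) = (b^3 - 8*b^2 - 49*b + 392)/(b*(b + 4))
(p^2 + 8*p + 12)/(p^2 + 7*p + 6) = (p + 2)/(p + 1)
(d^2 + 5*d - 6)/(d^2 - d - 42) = (d - 1)/(d - 7)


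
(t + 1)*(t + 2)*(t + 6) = t^3 + 9*t^2 + 20*t + 12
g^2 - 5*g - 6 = (g - 6)*(g + 1)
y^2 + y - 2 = (y - 1)*(y + 2)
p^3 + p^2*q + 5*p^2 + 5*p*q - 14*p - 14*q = (p - 2)*(p + 7)*(p + q)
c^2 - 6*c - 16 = (c - 8)*(c + 2)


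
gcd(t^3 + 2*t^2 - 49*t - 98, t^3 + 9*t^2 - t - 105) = t + 7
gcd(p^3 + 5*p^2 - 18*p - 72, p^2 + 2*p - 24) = p^2 + 2*p - 24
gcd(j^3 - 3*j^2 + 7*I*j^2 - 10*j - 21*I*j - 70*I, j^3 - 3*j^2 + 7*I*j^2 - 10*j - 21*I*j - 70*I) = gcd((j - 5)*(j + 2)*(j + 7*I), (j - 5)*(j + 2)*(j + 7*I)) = j^3 + j^2*(-3 + 7*I) + j*(-10 - 21*I) - 70*I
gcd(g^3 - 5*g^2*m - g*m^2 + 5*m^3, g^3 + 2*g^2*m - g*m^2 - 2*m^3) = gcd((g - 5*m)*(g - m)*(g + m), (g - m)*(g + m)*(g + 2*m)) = g^2 - m^2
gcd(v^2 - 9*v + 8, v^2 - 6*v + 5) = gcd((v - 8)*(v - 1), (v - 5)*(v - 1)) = v - 1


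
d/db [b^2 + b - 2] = 2*b + 1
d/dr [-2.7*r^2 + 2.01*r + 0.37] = 2.01 - 5.4*r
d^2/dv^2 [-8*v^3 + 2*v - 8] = -48*v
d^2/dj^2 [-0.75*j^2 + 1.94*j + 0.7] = -1.50000000000000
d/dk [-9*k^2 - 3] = -18*k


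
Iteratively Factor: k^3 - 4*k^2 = (k - 4)*(k^2) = k*(k - 4)*(k)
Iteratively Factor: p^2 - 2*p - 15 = (p - 5)*(p + 3)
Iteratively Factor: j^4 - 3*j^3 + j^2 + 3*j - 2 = (j + 1)*(j^3 - 4*j^2 + 5*j - 2) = (j - 1)*(j + 1)*(j^2 - 3*j + 2) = (j - 2)*(j - 1)*(j + 1)*(j - 1)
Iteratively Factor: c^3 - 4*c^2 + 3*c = (c - 3)*(c^2 - c) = (c - 3)*(c - 1)*(c)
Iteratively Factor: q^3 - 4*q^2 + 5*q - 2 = (q - 1)*(q^2 - 3*q + 2) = (q - 2)*(q - 1)*(q - 1)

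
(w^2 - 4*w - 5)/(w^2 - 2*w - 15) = (w + 1)/(w + 3)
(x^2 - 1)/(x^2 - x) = (x + 1)/x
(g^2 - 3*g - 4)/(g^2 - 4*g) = (g + 1)/g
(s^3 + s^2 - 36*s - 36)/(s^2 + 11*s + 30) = (s^2 - 5*s - 6)/(s + 5)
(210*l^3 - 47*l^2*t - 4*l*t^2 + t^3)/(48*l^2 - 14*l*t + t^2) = (-35*l^2 + 2*l*t + t^2)/(-8*l + t)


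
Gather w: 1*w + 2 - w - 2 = 0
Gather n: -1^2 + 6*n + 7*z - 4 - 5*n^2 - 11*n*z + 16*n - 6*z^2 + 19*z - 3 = -5*n^2 + n*(22 - 11*z) - 6*z^2 + 26*z - 8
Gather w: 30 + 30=60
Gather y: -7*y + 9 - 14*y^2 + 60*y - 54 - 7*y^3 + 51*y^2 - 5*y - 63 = -7*y^3 + 37*y^2 + 48*y - 108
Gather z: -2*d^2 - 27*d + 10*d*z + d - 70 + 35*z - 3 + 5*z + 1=-2*d^2 - 26*d + z*(10*d + 40) - 72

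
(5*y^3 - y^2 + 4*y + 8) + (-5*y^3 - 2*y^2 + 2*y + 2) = -3*y^2 + 6*y + 10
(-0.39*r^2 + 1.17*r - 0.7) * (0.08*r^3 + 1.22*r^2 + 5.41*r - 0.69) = -0.0312*r^5 - 0.3822*r^4 - 0.7385*r^3 + 5.7448*r^2 - 4.5943*r + 0.483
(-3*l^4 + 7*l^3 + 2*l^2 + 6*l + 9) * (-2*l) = 6*l^5 - 14*l^4 - 4*l^3 - 12*l^2 - 18*l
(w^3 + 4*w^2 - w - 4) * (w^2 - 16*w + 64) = w^5 - 12*w^4 - w^3 + 268*w^2 - 256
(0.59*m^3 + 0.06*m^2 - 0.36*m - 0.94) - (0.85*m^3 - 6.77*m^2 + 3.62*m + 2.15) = -0.26*m^3 + 6.83*m^2 - 3.98*m - 3.09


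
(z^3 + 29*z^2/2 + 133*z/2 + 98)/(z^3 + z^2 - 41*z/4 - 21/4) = 2*(z^2 + 11*z + 28)/(2*z^2 - 5*z - 3)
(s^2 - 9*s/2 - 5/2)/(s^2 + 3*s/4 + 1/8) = 4*(s - 5)/(4*s + 1)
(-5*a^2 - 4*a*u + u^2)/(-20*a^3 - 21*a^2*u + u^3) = 1/(4*a + u)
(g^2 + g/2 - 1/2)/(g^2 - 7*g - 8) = (g - 1/2)/(g - 8)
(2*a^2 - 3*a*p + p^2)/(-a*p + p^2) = (-2*a + p)/p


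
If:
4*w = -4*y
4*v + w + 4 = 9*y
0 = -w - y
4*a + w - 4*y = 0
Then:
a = 5*y/4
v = 5*y/2 - 1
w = -y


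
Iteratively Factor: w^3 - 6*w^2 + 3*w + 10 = (w + 1)*(w^2 - 7*w + 10) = (w - 2)*(w + 1)*(w - 5)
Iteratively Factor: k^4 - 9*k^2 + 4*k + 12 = (k - 2)*(k^3 + 2*k^2 - 5*k - 6) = (k - 2)*(k + 1)*(k^2 + k - 6) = (k - 2)*(k + 1)*(k + 3)*(k - 2)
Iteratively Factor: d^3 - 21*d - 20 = (d + 4)*(d^2 - 4*d - 5) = (d - 5)*(d + 4)*(d + 1)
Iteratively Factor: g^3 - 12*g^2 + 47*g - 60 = (g - 5)*(g^2 - 7*g + 12) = (g - 5)*(g - 4)*(g - 3)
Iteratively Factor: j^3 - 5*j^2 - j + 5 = (j - 1)*(j^2 - 4*j - 5) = (j - 5)*(j - 1)*(j + 1)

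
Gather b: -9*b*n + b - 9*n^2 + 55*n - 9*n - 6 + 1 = b*(1 - 9*n) - 9*n^2 + 46*n - 5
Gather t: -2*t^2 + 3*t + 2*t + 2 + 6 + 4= -2*t^2 + 5*t + 12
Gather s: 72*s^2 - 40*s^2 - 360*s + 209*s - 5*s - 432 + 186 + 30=32*s^2 - 156*s - 216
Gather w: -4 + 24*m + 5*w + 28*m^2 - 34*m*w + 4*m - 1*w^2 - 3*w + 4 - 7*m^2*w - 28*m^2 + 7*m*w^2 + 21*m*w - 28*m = w^2*(7*m - 1) + w*(-7*m^2 - 13*m + 2)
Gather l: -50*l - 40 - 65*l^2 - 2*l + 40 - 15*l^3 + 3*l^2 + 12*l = -15*l^3 - 62*l^2 - 40*l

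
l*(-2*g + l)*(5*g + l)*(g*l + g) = -10*g^3*l^2 - 10*g^3*l + 3*g^2*l^3 + 3*g^2*l^2 + g*l^4 + g*l^3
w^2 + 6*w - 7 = (w - 1)*(w + 7)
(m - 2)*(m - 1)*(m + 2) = m^3 - m^2 - 4*m + 4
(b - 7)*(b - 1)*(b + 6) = b^3 - 2*b^2 - 41*b + 42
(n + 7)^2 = n^2 + 14*n + 49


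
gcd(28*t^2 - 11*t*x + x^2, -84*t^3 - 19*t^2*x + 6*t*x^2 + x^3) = -4*t + x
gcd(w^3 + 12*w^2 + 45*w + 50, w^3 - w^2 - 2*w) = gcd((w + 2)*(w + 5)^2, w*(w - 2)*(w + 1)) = 1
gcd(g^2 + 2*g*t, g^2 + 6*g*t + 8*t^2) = g + 2*t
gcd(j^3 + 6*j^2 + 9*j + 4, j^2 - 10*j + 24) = 1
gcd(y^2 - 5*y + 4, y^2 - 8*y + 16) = y - 4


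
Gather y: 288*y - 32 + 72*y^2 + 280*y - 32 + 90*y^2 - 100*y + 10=162*y^2 + 468*y - 54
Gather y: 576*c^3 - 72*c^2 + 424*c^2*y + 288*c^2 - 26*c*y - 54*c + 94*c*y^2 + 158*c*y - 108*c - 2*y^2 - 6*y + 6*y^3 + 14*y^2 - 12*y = 576*c^3 + 216*c^2 - 162*c + 6*y^3 + y^2*(94*c + 12) + y*(424*c^2 + 132*c - 18)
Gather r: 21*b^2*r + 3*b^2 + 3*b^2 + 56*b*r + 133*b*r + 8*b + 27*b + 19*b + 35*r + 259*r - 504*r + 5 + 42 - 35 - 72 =6*b^2 + 54*b + r*(21*b^2 + 189*b - 210) - 60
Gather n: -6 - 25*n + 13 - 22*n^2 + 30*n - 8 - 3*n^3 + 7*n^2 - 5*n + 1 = -3*n^3 - 15*n^2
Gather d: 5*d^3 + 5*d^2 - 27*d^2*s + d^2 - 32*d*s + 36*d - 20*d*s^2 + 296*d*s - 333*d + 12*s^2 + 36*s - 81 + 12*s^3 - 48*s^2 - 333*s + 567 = 5*d^3 + d^2*(6 - 27*s) + d*(-20*s^2 + 264*s - 297) + 12*s^3 - 36*s^2 - 297*s + 486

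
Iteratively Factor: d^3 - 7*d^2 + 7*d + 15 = (d + 1)*(d^2 - 8*d + 15) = (d - 3)*(d + 1)*(d - 5)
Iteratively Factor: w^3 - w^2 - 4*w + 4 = (w + 2)*(w^2 - 3*w + 2) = (w - 2)*(w + 2)*(w - 1)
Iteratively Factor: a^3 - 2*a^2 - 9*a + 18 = (a - 2)*(a^2 - 9) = (a - 3)*(a - 2)*(a + 3)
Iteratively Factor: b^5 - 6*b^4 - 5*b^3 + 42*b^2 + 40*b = (b - 5)*(b^4 - b^3 - 10*b^2 - 8*b) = (b - 5)*(b + 2)*(b^3 - 3*b^2 - 4*b) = (b - 5)*(b + 1)*(b + 2)*(b^2 - 4*b) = (b - 5)*(b - 4)*(b + 1)*(b + 2)*(b)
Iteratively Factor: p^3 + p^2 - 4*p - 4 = (p + 1)*(p^2 - 4) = (p + 1)*(p + 2)*(p - 2)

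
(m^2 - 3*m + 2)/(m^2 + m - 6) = (m - 1)/(m + 3)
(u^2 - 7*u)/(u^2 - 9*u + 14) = u/(u - 2)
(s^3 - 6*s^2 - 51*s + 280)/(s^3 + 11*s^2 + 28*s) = (s^2 - 13*s + 40)/(s*(s + 4))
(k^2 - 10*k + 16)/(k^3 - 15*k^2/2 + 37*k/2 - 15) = 2*(k - 8)/(2*k^2 - 11*k + 15)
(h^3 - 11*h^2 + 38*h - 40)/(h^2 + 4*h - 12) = (h^2 - 9*h + 20)/(h + 6)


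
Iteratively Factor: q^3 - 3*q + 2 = (q + 2)*(q^2 - 2*q + 1) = (q - 1)*(q + 2)*(q - 1)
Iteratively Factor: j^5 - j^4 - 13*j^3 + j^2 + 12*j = (j)*(j^4 - j^3 - 13*j^2 + j + 12) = j*(j - 4)*(j^3 + 3*j^2 - j - 3) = j*(j - 4)*(j + 1)*(j^2 + 2*j - 3) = j*(j - 4)*(j + 1)*(j + 3)*(j - 1)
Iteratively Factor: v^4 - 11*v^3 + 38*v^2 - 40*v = (v - 5)*(v^3 - 6*v^2 + 8*v) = (v - 5)*(v - 4)*(v^2 - 2*v) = v*(v - 5)*(v - 4)*(v - 2)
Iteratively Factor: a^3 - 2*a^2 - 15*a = (a)*(a^2 - 2*a - 15) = a*(a + 3)*(a - 5)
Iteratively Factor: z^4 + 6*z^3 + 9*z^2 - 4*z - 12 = (z + 2)*(z^3 + 4*z^2 + z - 6) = (z - 1)*(z + 2)*(z^2 + 5*z + 6) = (z - 1)*(z + 2)^2*(z + 3)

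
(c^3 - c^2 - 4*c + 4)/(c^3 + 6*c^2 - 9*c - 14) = (c^2 + c - 2)/(c^2 + 8*c + 7)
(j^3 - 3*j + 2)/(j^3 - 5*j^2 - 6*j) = (-j^3 + 3*j - 2)/(j*(-j^2 + 5*j + 6))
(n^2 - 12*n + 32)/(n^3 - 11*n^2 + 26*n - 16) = (n - 4)/(n^2 - 3*n + 2)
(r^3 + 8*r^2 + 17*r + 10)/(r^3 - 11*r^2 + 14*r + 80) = (r^2 + 6*r + 5)/(r^2 - 13*r + 40)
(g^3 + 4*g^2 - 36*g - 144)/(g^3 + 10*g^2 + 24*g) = (g - 6)/g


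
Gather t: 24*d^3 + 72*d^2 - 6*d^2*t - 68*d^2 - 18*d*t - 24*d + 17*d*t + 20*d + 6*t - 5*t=24*d^3 + 4*d^2 - 4*d + t*(-6*d^2 - d + 1)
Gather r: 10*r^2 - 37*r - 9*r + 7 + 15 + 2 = 10*r^2 - 46*r + 24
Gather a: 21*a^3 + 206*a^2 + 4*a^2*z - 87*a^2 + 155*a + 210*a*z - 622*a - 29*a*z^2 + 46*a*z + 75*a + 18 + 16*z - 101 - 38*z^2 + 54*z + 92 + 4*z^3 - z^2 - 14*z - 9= 21*a^3 + a^2*(4*z + 119) + a*(-29*z^2 + 256*z - 392) + 4*z^3 - 39*z^2 + 56*z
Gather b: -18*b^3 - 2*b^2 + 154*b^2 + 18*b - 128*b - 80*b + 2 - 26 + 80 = -18*b^3 + 152*b^2 - 190*b + 56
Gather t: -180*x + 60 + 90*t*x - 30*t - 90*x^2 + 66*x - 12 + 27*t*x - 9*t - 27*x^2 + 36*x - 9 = t*(117*x - 39) - 117*x^2 - 78*x + 39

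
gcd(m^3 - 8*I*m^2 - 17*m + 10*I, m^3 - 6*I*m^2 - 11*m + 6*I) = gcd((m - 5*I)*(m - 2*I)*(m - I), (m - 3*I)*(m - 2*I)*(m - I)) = m^2 - 3*I*m - 2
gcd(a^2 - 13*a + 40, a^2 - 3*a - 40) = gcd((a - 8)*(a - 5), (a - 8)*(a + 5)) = a - 8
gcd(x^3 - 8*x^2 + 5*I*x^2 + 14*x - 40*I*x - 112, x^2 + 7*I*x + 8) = 1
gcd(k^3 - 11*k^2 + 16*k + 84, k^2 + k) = 1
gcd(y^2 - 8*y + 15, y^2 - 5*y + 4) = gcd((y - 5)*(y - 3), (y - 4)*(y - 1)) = 1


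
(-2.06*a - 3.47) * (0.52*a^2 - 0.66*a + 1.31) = -1.0712*a^3 - 0.4448*a^2 - 0.4084*a - 4.5457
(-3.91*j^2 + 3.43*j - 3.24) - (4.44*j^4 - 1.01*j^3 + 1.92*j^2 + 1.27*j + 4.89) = -4.44*j^4 + 1.01*j^3 - 5.83*j^2 + 2.16*j - 8.13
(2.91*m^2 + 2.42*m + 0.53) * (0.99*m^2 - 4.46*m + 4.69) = 2.8809*m^4 - 10.5828*m^3 + 3.3794*m^2 + 8.986*m + 2.4857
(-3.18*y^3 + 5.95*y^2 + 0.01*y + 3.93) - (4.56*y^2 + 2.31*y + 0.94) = -3.18*y^3 + 1.39*y^2 - 2.3*y + 2.99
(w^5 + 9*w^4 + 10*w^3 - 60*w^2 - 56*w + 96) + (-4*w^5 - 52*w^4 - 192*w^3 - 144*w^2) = -3*w^5 - 43*w^4 - 182*w^3 - 204*w^2 - 56*w + 96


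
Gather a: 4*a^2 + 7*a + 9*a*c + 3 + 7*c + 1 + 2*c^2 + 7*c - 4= 4*a^2 + a*(9*c + 7) + 2*c^2 + 14*c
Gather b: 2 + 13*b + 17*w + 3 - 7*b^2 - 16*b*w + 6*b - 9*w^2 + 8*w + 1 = -7*b^2 + b*(19 - 16*w) - 9*w^2 + 25*w + 6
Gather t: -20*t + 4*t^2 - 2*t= 4*t^2 - 22*t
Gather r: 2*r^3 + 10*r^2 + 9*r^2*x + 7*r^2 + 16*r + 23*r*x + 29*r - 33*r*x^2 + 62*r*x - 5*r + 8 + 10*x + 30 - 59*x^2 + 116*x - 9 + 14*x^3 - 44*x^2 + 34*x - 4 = 2*r^3 + r^2*(9*x + 17) + r*(-33*x^2 + 85*x + 40) + 14*x^3 - 103*x^2 + 160*x + 25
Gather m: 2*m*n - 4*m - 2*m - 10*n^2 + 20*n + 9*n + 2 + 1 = m*(2*n - 6) - 10*n^2 + 29*n + 3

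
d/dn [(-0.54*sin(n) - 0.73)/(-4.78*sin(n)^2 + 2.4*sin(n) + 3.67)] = (-6.9788*sin(n) + 1.2906*cos(2*n) - 1.5204)*cos(n)/(-4.78*sin(n)^2 + 2.4*sin(n) + 3.67)^2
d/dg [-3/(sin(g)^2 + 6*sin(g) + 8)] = 6*(sin(g) + 3)*cos(g)/(sin(g)^2 + 6*sin(g) + 8)^2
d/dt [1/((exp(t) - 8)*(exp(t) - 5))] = (13 - 2*exp(t))*exp(t)/(exp(4*t) - 26*exp(3*t) + 249*exp(2*t) - 1040*exp(t) + 1600)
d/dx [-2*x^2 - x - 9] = -4*x - 1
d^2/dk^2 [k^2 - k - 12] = 2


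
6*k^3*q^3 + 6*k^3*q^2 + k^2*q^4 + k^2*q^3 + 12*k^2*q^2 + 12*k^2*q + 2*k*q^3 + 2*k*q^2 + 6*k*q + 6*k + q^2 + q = (6*k + q)*(q + 1)*(k*q + 1)^2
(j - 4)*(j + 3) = j^2 - j - 12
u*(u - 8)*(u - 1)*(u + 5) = u^4 - 4*u^3 - 37*u^2 + 40*u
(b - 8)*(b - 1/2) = b^2 - 17*b/2 + 4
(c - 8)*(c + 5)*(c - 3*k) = c^3 - 3*c^2*k - 3*c^2 + 9*c*k - 40*c + 120*k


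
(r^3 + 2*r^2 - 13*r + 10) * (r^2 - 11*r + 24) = r^5 - 9*r^4 - 11*r^3 + 201*r^2 - 422*r + 240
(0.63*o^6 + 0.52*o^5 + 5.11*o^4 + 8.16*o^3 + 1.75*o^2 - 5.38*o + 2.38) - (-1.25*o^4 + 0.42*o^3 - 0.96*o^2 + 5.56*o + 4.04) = 0.63*o^6 + 0.52*o^5 + 6.36*o^4 + 7.74*o^3 + 2.71*o^2 - 10.94*o - 1.66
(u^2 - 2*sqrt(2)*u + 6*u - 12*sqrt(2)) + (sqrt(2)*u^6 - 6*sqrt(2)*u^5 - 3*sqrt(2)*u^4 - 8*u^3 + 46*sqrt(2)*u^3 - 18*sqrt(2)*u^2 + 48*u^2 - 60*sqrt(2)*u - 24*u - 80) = sqrt(2)*u^6 - 6*sqrt(2)*u^5 - 3*sqrt(2)*u^4 - 8*u^3 + 46*sqrt(2)*u^3 - 18*sqrt(2)*u^2 + 49*u^2 - 62*sqrt(2)*u - 18*u - 80 - 12*sqrt(2)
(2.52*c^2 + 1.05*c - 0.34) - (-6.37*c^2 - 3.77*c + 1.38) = 8.89*c^2 + 4.82*c - 1.72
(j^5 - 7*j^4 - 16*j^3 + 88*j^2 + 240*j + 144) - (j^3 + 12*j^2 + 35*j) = j^5 - 7*j^4 - 17*j^3 + 76*j^2 + 205*j + 144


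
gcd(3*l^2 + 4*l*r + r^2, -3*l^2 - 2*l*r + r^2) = l + r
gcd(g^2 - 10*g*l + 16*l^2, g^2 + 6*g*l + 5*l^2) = 1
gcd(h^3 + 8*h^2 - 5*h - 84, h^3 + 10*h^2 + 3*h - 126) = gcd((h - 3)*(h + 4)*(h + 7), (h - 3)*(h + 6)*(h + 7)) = h^2 + 4*h - 21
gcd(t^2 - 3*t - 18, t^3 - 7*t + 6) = t + 3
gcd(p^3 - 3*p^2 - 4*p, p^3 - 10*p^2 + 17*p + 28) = p^2 - 3*p - 4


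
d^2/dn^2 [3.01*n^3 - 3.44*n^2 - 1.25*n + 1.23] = 18.06*n - 6.88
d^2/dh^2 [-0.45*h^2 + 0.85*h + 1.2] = -0.900000000000000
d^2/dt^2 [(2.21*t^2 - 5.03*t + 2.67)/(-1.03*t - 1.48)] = (-1.77635683940025e-15*t - 30.682238)/(1.092727*t^3 + 4.710396*t^2 + 6.768336*t + 3.241792)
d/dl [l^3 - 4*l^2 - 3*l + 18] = 3*l^2 - 8*l - 3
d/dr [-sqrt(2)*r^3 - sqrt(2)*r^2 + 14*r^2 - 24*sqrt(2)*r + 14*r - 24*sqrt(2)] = -3*sqrt(2)*r^2 - 2*sqrt(2)*r + 28*r - 24*sqrt(2) + 14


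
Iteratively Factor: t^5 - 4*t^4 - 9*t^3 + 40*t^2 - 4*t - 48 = (t - 2)*(t^4 - 2*t^3 - 13*t^2 + 14*t + 24) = (t - 2)*(t + 3)*(t^3 - 5*t^2 + 2*t + 8) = (t - 4)*(t - 2)*(t + 3)*(t^2 - t - 2) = (t - 4)*(t - 2)^2*(t + 3)*(t + 1)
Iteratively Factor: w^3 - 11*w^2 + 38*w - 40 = (w - 4)*(w^2 - 7*w + 10) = (w - 4)*(w - 2)*(w - 5)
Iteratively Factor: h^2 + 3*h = (h + 3)*(h)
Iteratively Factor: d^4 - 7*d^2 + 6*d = (d - 2)*(d^3 + 2*d^2 - 3*d) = (d - 2)*(d - 1)*(d^2 + 3*d) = d*(d - 2)*(d - 1)*(d + 3)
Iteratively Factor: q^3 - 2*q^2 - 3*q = (q + 1)*(q^2 - 3*q) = q*(q + 1)*(q - 3)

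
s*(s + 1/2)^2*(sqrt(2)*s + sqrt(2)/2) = sqrt(2)*s^4 + 3*sqrt(2)*s^3/2 + 3*sqrt(2)*s^2/4 + sqrt(2)*s/8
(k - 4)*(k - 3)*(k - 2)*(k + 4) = k^4 - 5*k^3 - 10*k^2 + 80*k - 96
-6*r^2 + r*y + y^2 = (-2*r + y)*(3*r + y)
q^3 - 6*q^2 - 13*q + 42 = (q - 7)*(q - 2)*(q + 3)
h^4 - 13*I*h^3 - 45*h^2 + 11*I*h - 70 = (h - 7*I)*(h - 5*I)*(h - 2*I)*(h + I)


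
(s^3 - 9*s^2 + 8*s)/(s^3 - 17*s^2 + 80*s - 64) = s/(s - 8)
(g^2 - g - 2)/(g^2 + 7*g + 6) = (g - 2)/(g + 6)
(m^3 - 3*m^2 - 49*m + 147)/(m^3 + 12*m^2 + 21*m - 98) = (m^2 - 10*m + 21)/(m^2 + 5*m - 14)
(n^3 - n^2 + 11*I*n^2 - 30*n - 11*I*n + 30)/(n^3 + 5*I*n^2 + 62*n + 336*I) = (n^2 + n*(-1 + 5*I) - 5*I)/(n^2 - I*n + 56)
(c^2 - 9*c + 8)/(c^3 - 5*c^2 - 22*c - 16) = (c - 1)/(c^2 + 3*c + 2)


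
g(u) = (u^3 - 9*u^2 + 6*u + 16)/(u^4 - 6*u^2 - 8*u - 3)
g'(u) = (3*u^2 - 18*u + 6)/(u^4 - 6*u^2 - 8*u - 3) + (-4*u^3 + 12*u + 8)*(u^3 - 9*u^2 + 6*u + 16)/(u^4 - 6*u^2 - 8*u - 3)^2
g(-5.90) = -0.51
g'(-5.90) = -0.17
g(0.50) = -2.00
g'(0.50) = 3.47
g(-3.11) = -2.09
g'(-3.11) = -1.72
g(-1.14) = -353.69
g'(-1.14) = -4986.77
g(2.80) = 1.44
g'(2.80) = 7.97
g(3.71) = -0.47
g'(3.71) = 0.69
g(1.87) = -0.09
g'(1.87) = 0.66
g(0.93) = -0.98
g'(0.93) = 1.60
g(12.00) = 0.03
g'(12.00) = 0.00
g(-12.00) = -0.15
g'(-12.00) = -0.02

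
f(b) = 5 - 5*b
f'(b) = -5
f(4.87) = -19.35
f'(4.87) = -5.00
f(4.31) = -16.55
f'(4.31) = -5.00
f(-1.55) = 12.75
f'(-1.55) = -5.00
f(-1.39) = 11.95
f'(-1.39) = -5.00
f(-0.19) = 5.95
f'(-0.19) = -5.00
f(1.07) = -0.35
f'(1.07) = -5.00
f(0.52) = 2.40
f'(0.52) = -5.00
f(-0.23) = 6.15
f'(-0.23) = -5.00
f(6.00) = -25.00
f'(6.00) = -5.00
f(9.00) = -40.00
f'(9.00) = -5.00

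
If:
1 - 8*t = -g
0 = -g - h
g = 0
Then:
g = 0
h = 0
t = 1/8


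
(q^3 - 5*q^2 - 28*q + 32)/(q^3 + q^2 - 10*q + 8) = (q - 8)/(q - 2)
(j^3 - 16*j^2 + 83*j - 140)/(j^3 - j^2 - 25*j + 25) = (j^2 - 11*j + 28)/(j^2 + 4*j - 5)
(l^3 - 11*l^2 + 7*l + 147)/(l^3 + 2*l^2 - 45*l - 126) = (l - 7)/(l + 6)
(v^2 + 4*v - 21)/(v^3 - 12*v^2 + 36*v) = (v^2 + 4*v - 21)/(v*(v^2 - 12*v + 36))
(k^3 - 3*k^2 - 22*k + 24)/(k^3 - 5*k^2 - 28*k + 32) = (k - 6)/(k - 8)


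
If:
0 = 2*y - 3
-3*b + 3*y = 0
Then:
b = 3/2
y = 3/2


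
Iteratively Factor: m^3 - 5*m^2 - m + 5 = (m - 1)*(m^2 - 4*m - 5) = (m - 1)*(m + 1)*(m - 5)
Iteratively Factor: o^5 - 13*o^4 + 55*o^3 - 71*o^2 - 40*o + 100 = (o - 5)*(o^4 - 8*o^3 + 15*o^2 + 4*o - 20) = (o - 5)*(o - 2)*(o^3 - 6*o^2 + 3*o + 10) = (o - 5)*(o - 2)^2*(o^2 - 4*o - 5) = (o - 5)*(o - 2)^2*(o + 1)*(o - 5)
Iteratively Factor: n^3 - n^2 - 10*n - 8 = (n + 1)*(n^2 - 2*n - 8) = (n - 4)*(n + 1)*(n + 2)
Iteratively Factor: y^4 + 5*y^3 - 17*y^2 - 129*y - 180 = (y + 3)*(y^3 + 2*y^2 - 23*y - 60) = (y + 3)*(y + 4)*(y^2 - 2*y - 15) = (y + 3)^2*(y + 4)*(y - 5)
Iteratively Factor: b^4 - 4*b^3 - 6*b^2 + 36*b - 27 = (b - 3)*(b^3 - b^2 - 9*b + 9) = (b - 3)*(b - 1)*(b^2 - 9) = (b - 3)*(b - 1)*(b + 3)*(b - 3)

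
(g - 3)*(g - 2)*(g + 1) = g^3 - 4*g^2 + g + 6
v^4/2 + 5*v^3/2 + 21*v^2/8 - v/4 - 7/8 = (v/2 + 1/2)*(v - 1/2)*(v + 1)*(v + 7/2)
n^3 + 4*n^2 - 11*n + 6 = (n - 1)^2*(n + 6)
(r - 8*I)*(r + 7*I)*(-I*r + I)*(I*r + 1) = r^4 - r^3 - 2*I*r^3 + 55*r^2 + 2*I*r^2 - 55*r - 56*I*r + 56*I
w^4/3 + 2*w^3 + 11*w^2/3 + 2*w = w*(w/3 + 1)*(w + 1)*(w + 2)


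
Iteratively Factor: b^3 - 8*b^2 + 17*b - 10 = (b - 2)*(b^2 - 6*b + 5) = (b - 5)*(b - 2)*(b - 1)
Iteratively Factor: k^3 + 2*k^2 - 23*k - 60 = (k + 3)*(k^2 - k - 20) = (k - 5)*(k + 3)*(k + 4)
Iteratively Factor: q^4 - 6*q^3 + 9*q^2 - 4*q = (q - 1)*(q^3 - 5*q^2 + 4*q) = q*(q - 1)*(q^2 - 5*q + 4) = q*(q - 1)^2*(q - 4)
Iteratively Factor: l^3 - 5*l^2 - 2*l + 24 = (l - 3)*(l^2 - 2*l - 8) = (l - 3)*(l + 2)*(l - 4)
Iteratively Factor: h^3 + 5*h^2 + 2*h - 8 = (h + 2)*(h^2 + 3*h - 4) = (h + 2)*(h + 4)*(h - 1)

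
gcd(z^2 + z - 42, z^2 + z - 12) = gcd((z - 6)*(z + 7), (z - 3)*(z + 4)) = 1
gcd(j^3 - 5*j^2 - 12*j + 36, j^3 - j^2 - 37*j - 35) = 1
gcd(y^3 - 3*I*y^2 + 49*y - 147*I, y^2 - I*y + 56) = y + 7*I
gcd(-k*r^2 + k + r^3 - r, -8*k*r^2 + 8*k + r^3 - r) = r^2 - 1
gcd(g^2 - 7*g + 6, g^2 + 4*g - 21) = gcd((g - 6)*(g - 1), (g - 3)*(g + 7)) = 1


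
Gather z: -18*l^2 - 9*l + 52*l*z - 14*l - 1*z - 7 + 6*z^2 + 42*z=-18*l^2 - 23*l + 6*z^2 + z*(52*l + 41) - 7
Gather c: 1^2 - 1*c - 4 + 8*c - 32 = 7*c - 35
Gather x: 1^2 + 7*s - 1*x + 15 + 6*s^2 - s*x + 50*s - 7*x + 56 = 6*s^2 + 57*s + x*(-s - 8) + 72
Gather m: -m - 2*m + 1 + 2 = 3 - 3*m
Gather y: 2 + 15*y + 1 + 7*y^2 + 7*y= 7*y^2 + 22*y + 3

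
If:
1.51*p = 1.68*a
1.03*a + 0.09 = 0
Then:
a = -0.09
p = -0.10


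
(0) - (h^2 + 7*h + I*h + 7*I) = -h^2 - 7*h - I*h - 7*I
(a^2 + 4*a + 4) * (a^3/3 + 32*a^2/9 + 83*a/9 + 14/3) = a^5/3 + 44*a^4/9 + 223*a^3/9 + 502*a^2/9 + 500*a/9 + 56/3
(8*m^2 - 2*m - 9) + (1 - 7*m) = 8*m^2 - 9*m - 8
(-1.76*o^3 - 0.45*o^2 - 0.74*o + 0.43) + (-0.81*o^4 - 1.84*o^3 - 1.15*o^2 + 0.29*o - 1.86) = -0.81*o^4 - 3.6*o^3 - 1.6*o^2 - 0.45*o - 1.43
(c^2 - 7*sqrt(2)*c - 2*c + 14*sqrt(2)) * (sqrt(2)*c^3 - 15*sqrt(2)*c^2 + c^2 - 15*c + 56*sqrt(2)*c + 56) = sqrt(2)*c^5 - 17*sqrt(2)*c^4 - 13*c^4 + 79*sqrt(2)*c^3 + 221*c^3 - 1118*c^2 + 7*sqrt(2)*c^2 - 602*sqrt(2)*c + 1456*c + 784*sqrt(2)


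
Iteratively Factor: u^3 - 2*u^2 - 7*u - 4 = (u + 1)*(u^2 - 3*u - 4) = (u - 4)*(u + 1)*(u + 1)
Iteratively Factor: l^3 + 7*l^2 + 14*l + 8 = (l + 4)*(l^2 + 3*l + 2) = (l + 1)*(l + 4)*(l + 2)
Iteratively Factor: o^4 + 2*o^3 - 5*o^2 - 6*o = (o)*(o^3 + 2*o^2 - 5*o - 6) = o*(o - 2)*(o^2 + 4*o + 3) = o*(o - 2)*(o + 3)*(o + 1)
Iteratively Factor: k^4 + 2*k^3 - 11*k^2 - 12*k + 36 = (k + 3)*(k^3 - k^2 - 8*k + 12) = (k - 2)*(k + 3)*(k^2 + k - 6) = (k - 2)^2*(k + 3)*(k + 3)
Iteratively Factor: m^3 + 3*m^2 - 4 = (m + 2)*(m^2 + m - 2) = (m + 2)^2*(m - 1)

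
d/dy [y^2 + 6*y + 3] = 2*y + 6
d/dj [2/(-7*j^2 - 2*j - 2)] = 4*(7*j + 1)/(7*j^2 + 2*j + 2)^2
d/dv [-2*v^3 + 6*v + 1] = 6 - 6*v^2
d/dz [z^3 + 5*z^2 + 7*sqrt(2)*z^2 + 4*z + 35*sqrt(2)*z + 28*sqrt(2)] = 3*z^2 + 10*z + 14*sqrt(2)*z + 4 + 35*sqrt(2)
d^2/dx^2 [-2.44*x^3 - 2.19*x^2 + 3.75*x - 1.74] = -14.64*x - 4.38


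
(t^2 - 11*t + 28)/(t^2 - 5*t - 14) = (t - 4)/(t + 2)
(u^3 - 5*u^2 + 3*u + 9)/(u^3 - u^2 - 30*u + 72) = (u^2 - 2*u - 3)/(u^2 + 2*u - 24)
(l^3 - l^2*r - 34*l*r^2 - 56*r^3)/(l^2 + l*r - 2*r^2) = (-l^2 + 3*l*r + 28*r^2)/(-l + r)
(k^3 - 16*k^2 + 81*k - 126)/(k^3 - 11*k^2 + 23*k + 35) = (k^2 - 9*k + 18)/(k^2 - 4*k - 5)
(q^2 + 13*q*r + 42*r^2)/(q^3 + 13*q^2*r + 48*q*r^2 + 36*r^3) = (q + 7*r)/(q^2 + 7*q*r + 6*r^2)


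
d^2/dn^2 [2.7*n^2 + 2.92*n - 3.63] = 5.40000000000000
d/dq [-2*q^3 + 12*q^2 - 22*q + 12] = -6*q^2 + 24*q - 22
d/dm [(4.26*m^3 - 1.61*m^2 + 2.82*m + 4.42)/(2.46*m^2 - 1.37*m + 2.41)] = (10.4796*m^4 - 11.6724*m^3 + 26.0683*m^2 - 29.5066*m + 12.8516)/(6.0516*m^4 - 6.7404*m^3 + 13.7341*m^2 - 6.6034*m + 5.8081)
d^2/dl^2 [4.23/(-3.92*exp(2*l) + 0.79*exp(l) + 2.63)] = (4.23*(7.84*exp(l) - 0.79)*(15.68*exp(l) - 1.58)*exp(l) + (66.3264*exp(l) - 3.3417)*(-3.92*exp(2*l) + 0.79*exp(l) + 2.63))*exp(l)/(-3.92*exp(2*l) + 0.79*exp(l) + 2.63)^3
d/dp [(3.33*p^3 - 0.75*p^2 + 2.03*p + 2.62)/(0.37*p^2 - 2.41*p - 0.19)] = (1.2321*p^4 - 16.0506*p^3 - 0.8417*p^2 - 1.6538*p + 5.9285)/(0.1369*p^4 - 1.7834*p^3 + 5.6675*p^2 + 0.9158*p + 0.0361)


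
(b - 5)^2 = b^2 - 10*b + 25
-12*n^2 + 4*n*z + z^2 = (-2*n + z)*(6*n + z)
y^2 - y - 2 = (y - 2)*(y + 1)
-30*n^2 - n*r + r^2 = (-6*n + r)*(5*n + r)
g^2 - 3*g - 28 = (g - 7)*(g + 4)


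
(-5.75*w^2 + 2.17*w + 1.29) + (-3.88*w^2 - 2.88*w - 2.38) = -9.63*w^2 - 0.71*w - 1.09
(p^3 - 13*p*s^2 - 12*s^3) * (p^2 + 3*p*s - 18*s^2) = p^5 + 3*p^4*s - 31*p^3*s^2 - 51*p^2*s^3 + 198*p*s^4 + 216*s^5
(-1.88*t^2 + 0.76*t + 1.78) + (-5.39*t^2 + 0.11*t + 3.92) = -7.27*t^2 + 0.87*t + 5.7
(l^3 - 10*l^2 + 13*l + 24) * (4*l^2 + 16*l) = 4*l^5 - 24*l^4 - 108*l^3 + 304*l^2 + 384*l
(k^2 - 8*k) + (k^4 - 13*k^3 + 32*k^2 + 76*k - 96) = k^4 - 13*k^3 + 33*k^2 + 68*k - 96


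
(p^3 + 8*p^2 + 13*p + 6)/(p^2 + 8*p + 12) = (p^2 + 2*p + 1)/(p + 2)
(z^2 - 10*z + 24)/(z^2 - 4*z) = (z - 6)/z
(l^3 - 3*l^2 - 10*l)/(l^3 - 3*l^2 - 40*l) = (-l^2 + 3*l + 10)/(-l^2 + 3*l + 40)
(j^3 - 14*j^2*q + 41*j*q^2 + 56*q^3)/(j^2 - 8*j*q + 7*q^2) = (-j^2 + 7*j*q + 8*q^2)/(-j + q)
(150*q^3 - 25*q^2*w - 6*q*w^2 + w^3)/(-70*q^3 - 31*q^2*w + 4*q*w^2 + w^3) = (-30*q^2 - q*w + w^2)/(14*q^2 + 9*q*w + w^2)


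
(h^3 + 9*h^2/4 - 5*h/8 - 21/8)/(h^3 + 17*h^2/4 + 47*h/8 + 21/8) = (h - 1)/(h + 1)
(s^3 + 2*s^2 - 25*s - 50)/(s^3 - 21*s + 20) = (s^2 - 3*s - 10)/(s^2 - 5*s + 4)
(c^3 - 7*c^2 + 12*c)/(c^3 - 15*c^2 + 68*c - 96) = c/(c - 8)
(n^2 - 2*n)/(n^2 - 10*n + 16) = n/(n - 8)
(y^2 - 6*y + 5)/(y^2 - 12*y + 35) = (y - 1)/(y - 7)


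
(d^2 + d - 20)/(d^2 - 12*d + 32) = (d + 5)/(d - 8)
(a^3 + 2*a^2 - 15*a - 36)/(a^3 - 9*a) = (a^2 - a - 12)/(a*(a - 3))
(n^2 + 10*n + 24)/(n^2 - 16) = (n + 6)/(n - 4)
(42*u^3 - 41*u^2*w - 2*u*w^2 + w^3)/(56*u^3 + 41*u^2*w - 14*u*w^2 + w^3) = (6*u^2 - 5*u*w - w^2)/(8*u^2 + 7*u*w - w^2)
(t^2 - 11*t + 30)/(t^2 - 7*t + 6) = (t - 5)/(t - 1)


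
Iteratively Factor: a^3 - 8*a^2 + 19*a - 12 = (a - 4)*(a^2 - 4*a + 3) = (a - 4)*(a - 1)*(a - 3)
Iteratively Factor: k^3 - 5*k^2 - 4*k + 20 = (k - 2)*(k^2 - 3*k - 10) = (k - 2)*(k + 2)*(k - 5)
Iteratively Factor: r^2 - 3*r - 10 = (r + 2)*(r - 5)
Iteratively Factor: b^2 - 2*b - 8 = (b - 4)*(b + 2)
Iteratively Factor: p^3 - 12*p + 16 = (p - 2)*(p^2 + 2*p - 8) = (p - 2)*(p + 4)*(p - 2)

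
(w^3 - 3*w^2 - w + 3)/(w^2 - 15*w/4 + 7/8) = 8*(w^3 - 3*w^2 - w + 3)/(8*w^2 - 30*w + 7)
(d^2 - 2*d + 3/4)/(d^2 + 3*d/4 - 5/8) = 2*(2*d - 3)/(4*d + 5)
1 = 1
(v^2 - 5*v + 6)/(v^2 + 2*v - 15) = (v - 2)/(v + 5)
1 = 1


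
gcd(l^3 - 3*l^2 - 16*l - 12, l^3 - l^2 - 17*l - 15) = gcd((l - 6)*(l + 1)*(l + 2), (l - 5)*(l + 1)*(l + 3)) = l + 1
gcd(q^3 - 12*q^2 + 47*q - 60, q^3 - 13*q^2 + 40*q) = q - 5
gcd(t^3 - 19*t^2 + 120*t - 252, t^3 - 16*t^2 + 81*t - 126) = t^2 - 13*t + 42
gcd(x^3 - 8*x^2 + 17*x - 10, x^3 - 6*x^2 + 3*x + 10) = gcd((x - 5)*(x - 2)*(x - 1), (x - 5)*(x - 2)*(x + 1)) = x^2 - 7*x + 10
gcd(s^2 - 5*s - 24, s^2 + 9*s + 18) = s + 3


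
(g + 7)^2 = g^2 + 14*g + 49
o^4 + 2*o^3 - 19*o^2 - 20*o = o*(o - 4)*(o + 1)*(o + 5)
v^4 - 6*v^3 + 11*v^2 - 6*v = v*(v - 3)*(v - 2)*(v - 1)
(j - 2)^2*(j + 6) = j^3 + 2*j^2 - 20*j + 24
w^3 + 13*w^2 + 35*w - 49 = (w - 1)*(w + 7)^2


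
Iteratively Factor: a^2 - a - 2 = (a - 2)*(a + 1)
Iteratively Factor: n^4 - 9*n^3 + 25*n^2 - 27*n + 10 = (n - 2)*(n^3 - 7*n^2 + 11*n - 5) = (n - 5)*(n - 2)*(n^2 - 2*n + 1) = (n - 5)*(n - 2)*(n - 1)*(n - 1)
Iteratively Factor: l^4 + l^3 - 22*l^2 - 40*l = (l - 5)*(l^3 + 6*l^2 + 8*l) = l*(l - 5)*(l^2 + 6*l + 8) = l*(l - 5)*(l + 4)*(l + 2)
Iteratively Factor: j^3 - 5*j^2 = (j - 5)*(j^2) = j*(j - 5)*(j)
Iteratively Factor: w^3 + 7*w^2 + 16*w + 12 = (w + 2)*(w^2 + 5*w + 6) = (w + 2)*(w + 3)*(w + 2)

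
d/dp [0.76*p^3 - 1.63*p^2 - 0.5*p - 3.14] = 2.28*p^2 - 3.26*p - 0.5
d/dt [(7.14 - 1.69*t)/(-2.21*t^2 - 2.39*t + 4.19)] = (-3.7349*t^2 + 31.5588*t + 9.9835)/(4.8841*t^4 + 10.5638*t^3 - 12.8077*t^2 - 20.0282*t + 17.5561)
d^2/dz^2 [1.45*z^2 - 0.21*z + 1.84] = 2.90000000000000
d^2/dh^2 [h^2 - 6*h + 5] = 2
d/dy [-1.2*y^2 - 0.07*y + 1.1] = -2.4*y - 0.07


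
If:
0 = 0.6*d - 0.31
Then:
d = 0.52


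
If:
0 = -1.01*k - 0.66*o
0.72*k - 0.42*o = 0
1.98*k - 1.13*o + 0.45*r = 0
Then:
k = 0.00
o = 0.00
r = 0.00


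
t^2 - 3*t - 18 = (t - 6)*(t + 3)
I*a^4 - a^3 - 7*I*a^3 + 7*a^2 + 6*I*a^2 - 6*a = a*(a - 6)*(a + I)*(I*a - I)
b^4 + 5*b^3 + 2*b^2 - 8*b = b*(b - 1)*(b + 2)*(b + 4)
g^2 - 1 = (g - 1)*(g + 1)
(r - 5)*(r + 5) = r^2 - 25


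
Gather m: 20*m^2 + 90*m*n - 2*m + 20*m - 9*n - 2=20*m^2 + m*(90*n + 18) - 9*n - 2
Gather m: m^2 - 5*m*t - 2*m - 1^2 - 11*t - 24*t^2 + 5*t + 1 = m^2 + m*(-5*t - 2) - 24*t^2 - 6*t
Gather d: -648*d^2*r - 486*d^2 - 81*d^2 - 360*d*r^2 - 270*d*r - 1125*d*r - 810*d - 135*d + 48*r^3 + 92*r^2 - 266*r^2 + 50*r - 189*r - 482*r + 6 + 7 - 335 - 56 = d^2*(-648*r - 567) + d*(-360*r^2 - 1395*r - 945) + 48*r^3 - 174*r^2 - 621*r - 378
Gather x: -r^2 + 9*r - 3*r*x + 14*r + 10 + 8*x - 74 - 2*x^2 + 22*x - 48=-r^2 + 23*r - 2*x^2 + x*(30 - 3*r) - 112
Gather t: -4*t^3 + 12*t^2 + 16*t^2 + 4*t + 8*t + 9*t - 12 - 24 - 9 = -4*t^3 + 28*t^2 + 21*t - 45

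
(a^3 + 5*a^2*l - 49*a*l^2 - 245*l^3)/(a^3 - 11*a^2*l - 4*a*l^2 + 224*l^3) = (a^2 + 12*a*l + 35*l^2)/(a^2 - 4*a*l - 32*l^2)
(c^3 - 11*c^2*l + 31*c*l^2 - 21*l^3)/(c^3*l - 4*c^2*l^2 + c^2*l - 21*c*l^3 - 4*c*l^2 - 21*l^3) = (c^2 - 4*c*l + 3*l^2)/(l*(c^2 + 3*c*l + c + 3*l))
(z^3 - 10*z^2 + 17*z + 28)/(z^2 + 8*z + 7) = (z^2 - 11*z + 28)/(z + 7)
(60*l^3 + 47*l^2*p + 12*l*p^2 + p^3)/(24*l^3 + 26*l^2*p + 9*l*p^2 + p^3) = (5*l + p)/(2*l + p)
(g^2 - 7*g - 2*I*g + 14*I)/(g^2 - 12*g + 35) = (g - 2*I)/(g - 5)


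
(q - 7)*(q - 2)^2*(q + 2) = q^4 - 9*q^3 + 10*q^2 + 36*q - 56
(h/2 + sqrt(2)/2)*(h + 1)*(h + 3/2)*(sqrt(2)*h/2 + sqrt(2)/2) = sqrt(2)*h^4/4 + h^3/2 + 7*sqrt(2)*h^3/8 + sqrt(2)*h^2 + 7*h^2/4 + 3*sqrt(2)*h/8 + 2*h + 3/4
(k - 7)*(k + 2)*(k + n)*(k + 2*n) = k^4 + 3*k^3*n - 5*k^3 + 2*k^2*n^2 - 15*k^2*n - 14*k^2 - 10*k*n^2 - 42*k*n - 28*n^2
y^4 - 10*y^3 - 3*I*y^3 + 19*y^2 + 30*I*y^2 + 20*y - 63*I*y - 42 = (y - 7)*(y - 3)*(y - 2*I)*(y - I)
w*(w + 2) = w^2 + 2*w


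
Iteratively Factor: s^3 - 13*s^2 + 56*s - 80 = (s - 4)*(s^2 - 9*s + 20) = (s - 4)^2*(s - 5)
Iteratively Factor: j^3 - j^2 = (j - 1)*(j^2) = j*(j - 1)*(j)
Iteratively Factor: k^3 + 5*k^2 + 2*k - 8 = (k + 2)*(k^2 + 3*k - 4) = (k + 2)*(k + 4)*(k - 1)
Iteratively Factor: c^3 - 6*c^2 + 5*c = (c - 1)*(c^2 - 5*c) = (c - 5)*(c - 1)*(c)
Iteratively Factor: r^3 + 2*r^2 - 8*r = (r + 4)*(r^2 - 2*r) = r*(r + 4)*(r - 2)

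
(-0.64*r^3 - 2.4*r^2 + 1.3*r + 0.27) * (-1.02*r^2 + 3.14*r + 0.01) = 0.6528*r^5 + 0.4384*r^4 - 8.8684*r^3 + 3.7826*r^2 + 0.8608*r + 0.0027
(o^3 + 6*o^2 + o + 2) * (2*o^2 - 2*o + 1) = 2*o^5 + 10*o^4 - 9*o^3 + 8*o^2 - 3*o + 2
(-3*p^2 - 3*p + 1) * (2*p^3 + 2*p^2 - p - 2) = -6*p^5 - 12*p^4 - p^3 + 11*p^2 + 5*p - 2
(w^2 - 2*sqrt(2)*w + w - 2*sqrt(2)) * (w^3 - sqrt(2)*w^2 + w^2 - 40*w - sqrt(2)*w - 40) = w^5 - 3*sqrt(2)*w^4 + 2*w^4 - 35*w^3 - 6*sqrt(2)*w^3 - 72*w^2 + 77*sqrt(2)*w^2 - 36*w + 160*sqrt(2)*w + 80*sqrt(2)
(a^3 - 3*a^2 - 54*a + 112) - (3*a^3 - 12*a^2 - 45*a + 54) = -2*a^3 + 9*a^2 - 9*a + 58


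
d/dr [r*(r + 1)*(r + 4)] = 3*r^2 + 10*r + 4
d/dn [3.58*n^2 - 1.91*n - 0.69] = 7.16*n - 1.91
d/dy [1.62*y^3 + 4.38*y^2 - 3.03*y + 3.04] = 4.86*y^2 + 8.76*y - 3.03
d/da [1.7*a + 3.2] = 1.70000000000000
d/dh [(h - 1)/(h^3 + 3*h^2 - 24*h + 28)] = 2*(-h^2 - 2*h - 1)/(h^5 + 8*h^4 - 23*h^3 - 134*h^2 + 476*h - 392)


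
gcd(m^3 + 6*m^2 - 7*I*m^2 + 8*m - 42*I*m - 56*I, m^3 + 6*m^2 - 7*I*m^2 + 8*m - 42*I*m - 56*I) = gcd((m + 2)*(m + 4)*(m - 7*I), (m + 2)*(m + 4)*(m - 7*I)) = m^3 + m^2*(6 - 7*I) + m*(8 - 42*I) - 56*I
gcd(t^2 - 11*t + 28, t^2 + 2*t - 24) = t - 4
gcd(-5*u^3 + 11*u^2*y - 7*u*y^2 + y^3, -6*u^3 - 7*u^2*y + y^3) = 1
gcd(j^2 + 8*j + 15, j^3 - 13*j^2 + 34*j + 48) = 1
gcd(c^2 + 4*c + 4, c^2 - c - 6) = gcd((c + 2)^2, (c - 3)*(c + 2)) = c + 2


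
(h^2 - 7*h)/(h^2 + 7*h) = (h - 7)/(h + 7)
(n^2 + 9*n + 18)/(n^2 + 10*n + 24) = (n + 3)/(n + 4)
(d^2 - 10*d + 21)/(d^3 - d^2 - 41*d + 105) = (d - 7)/(d^2 + 2*d - 35)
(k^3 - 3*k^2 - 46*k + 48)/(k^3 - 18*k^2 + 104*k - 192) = (k^2 + 5*k - 6)/(k^2 - 10*k + 24)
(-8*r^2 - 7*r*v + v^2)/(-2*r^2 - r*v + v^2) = (8*r - v)/(2*r - v)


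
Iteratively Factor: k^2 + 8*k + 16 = (k + 4)*(k + 4)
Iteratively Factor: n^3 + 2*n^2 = (n)*(n^2 + 2*n) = n*(n + 2)*(n)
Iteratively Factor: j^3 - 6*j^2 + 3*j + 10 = (j + 1)*(j^2 - 7*j + 10) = (j - 5)*(j + 1)*(j - 2)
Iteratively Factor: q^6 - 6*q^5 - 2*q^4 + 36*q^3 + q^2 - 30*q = (q + 2)*(q^5 - 8*q^4 + 14*q^3 + 8*q^2 - 15*q) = (q - 3)*(q + 2)*(q^4 - 5*q^3 - q^2 + 5*q) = (q - 3)*(q + 1)*(q + 2)*(q^3 - 6*q^2 + 5*q) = q*(q - 3)*(q + 1)*(q + 2)*(q^2 - 6*q + 5) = q*(q - 3)*(q - 1)*(q + 1)*(q + 2)*(q - 5)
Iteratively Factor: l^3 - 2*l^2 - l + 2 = (l + 1)*(l^2 - 3*l + 2) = (l - 1)*(l + 1)*(l - 2)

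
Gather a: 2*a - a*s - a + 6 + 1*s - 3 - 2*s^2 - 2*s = a*(1 - s) - 2*s^2 - s + 3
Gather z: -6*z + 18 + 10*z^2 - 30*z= 10*z^2 - 36*z + 18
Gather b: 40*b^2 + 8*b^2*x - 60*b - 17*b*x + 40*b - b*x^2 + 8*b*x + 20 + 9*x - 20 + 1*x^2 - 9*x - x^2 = b^2*(8*x + 40) + b*(-x^2 - 9*x - 20)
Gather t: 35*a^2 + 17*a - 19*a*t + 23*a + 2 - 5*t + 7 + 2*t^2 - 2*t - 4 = 35*a^2 + 40*a + 2*t^2 + t*(-19*a - 7) + 5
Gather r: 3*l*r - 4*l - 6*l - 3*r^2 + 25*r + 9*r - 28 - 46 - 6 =-10*l - 3*r^2 + r*(3*l + 34) - 80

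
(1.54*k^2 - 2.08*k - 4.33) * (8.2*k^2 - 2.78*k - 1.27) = 12.628*k^4 - 21.3372*k^3 - 31.6794*k^2 + 14.679*k + 5.4991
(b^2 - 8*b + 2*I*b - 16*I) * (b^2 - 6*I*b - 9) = b^4 - 8*b^3 - 4*I*b^3 + 3*b^2 + 32*I*b^2 - 24*b - 18*I*b + 144*I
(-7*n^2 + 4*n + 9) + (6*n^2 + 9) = -n^2 + 4*n + 18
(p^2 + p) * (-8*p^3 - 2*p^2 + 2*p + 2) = -8*p^5 - 10*p^4 + 4*p^2 + 2*p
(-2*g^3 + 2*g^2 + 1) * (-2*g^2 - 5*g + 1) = 4*g^5 + 6*g^4 - 12*g^3 - 5*g + 1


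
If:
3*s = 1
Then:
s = 1/3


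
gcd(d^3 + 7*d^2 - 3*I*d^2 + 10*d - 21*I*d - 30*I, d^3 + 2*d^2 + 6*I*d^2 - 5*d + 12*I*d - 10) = d + 2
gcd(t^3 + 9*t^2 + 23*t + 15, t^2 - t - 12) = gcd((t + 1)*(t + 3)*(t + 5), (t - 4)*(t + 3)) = t + 3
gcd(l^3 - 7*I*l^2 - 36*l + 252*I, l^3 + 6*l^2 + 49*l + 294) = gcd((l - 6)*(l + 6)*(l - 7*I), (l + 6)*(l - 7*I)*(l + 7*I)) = l^2 + l*(6 - 7*I) - 42*I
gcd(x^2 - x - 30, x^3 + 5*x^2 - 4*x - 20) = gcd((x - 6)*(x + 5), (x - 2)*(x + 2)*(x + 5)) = x + 5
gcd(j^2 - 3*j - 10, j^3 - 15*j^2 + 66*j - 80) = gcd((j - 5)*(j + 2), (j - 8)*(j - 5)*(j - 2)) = j - 5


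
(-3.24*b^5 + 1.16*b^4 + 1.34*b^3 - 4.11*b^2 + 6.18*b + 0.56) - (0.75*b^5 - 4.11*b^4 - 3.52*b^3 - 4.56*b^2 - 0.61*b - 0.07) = -3.99*b^5 + 5.27*b^4 + 4.86*b^3 + 0.449999999999999*b^2 + 6.79*b + 0.63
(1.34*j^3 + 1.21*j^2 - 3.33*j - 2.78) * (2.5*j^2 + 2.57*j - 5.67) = 3.35*j^5 + 6.4688*j^4 - 12.8131*j^3 - 22.3688*j^2 + 11.7365*j + 15.7626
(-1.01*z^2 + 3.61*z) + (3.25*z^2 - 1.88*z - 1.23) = 2.24*z^2 + 1.73*z - 1.23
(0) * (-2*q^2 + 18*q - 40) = 0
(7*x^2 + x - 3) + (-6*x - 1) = 7*x^2 - 5*x - 4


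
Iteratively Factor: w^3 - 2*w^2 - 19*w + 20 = (w + 4)*(w^2 - 6*w + 5) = (w - 5)*(w + 4)*(w - 1)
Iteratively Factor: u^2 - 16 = (u + 4)*(u - 4)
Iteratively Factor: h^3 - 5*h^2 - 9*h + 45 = (h + 3)*(h^2 - 8*h + 15) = (h - 3)*(h + 3)*(h - 5)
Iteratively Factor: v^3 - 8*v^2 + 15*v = (v - 5)*(v^2 - 3*v) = (v - 5)*(v - 3)*(v)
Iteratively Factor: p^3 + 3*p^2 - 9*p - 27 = (p - 3)*(p^2 + 6*p + 9) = (p - 3)*(p + 3)*(p + 3)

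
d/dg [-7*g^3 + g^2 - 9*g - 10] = -21*g^2 + 2*g - 9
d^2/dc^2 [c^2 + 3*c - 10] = 2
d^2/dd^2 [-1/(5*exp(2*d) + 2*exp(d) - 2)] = 2*(-4*(5*exp(d) + 1)^2*exp(d) + (10*exp(d) + 1)*(5*exp(2*d) + 2*exp(d) - 2))*exp(d)/(5*exp(2*d) + 2*exp(d) - 2)^3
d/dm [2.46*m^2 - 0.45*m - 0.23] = 4.92*m - 0.45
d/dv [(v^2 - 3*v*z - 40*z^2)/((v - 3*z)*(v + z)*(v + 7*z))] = (-v^4 + 6*v^3*z + 118*v^2*z^2 + 358*v*z^3 - 617*z^4)/(v^6 + 10*v^5*z - 9*v^4*z^2 - 212*v^3*z^3 + 79*v^2*z^4 + 714*v*z^5 + 441*z^6)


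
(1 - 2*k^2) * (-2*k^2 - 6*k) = 4*k^4 + 12*k^3 - 2*k^2 - 6*k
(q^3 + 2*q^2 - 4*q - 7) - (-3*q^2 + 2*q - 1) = q^3 + 5*q^2 - 6*q - 6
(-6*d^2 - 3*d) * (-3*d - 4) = 18*d^3 + 33*d^2 + 12*d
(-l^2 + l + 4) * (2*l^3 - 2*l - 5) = -2*l^5 + 2*l^4 + 10*l^3 + 3*l^2 - 13*l - 20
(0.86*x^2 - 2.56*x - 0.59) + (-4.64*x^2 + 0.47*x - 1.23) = -3.78*x^2 - 2.09*x - 1.82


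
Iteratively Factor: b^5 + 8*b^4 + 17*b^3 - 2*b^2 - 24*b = (b + 2)*(b^4 + 6*b^3 + 5*b^2 - 12*b) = b*(b + 2)*(b^3 + 6*b^2 + 5*b - 12) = b*(b - 1)*(b + 2)*(b^2 + 7*b + 12) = b*(b - 1)*(b + 2)*(b + 3)*(b + 4)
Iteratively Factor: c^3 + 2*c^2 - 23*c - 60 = (c - 5)*(c^2 + 7*c + 12) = (c - 5)*(c + 3)*(c + 4)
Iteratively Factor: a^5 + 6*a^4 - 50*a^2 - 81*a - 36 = (a + 1)*(a^4 + 5*a^3 - 5*a^2 - 45*a - 36) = (a - 3)*(a + 1)*(a^3 + 8*a^2 + 19*a + 12) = (a - 3)*(a + 1)*(a + 4)*(a^2 + 4*a + 3) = (a - 3)*(a + 1)^2*(a + 4)*(a + 3)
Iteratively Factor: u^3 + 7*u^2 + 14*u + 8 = (u + 4)*(u^2 + 3*u + 2) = (u + 1)*(u + 4)*(u + 2)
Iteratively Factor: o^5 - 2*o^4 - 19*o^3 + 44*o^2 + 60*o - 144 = (o - 3)*(o^4 + o^3 - 16*o^2 - 4*o + 48) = (o - 3)^2*(o^3 + 4*o^2 - 4*o - 16) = (o - 3)^2*(o - 2)*(o^2 + 6*o + 8) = (o - 3)^2*(o - 2)*(o + 2)*(o + 4)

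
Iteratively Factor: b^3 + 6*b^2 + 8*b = (b + 4)*(b^2 + 2*b) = b*(b + 4)*(b + 2)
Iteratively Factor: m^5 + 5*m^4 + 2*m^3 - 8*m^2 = (m)*(m^4 + 5*m^3 + 2*m^2 - 8*m) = m*(m - 1)*(m^3 + 6*m^2 + 8*m) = m^2*(m - 1)*(m^2 + 6*m + 8) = m^2*(m - 1)*(m + 4)*(m + 2)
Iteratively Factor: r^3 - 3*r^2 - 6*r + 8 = (r - 4)*(r^2 + r - 2) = (r - 4)*(r + 2)*(r - 1)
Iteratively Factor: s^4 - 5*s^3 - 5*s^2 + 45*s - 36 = (s + 3)*(s^3 - 8*s^2 + 19*s - 12) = (s - 1)*(s + 3)*(s^2 - 7*s + 12) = (s - 4)*(s - 1)*(s + 3)*(s - 3)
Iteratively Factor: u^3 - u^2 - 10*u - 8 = (u + 2)*(u^2 - 3*u - 4) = (u + 1)*(u + 2)*(u - 4)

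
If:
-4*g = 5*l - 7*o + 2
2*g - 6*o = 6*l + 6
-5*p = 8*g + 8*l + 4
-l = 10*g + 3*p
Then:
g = -81/1031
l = -762/1031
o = -296/1031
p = 524/1031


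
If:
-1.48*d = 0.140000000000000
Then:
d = -0.09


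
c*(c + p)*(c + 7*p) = c^3 + 8*c^2*p + 7*c*p^2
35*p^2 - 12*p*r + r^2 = (-7*p + r)*(-5*p + r)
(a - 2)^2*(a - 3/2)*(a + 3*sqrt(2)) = a^4 - 11*a^3/2 + 3*sqrt(2)*a^3 - 33*sqrt(2)*a^2/2 + 10*a^2 - 6*a + 30*sqrt(2)*a - 18*sqrt(2)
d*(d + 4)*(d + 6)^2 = d^4 + 16*d^3 + 84*d^2 + 144*d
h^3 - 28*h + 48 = (h - 4)*(h - 2)*(h + 6)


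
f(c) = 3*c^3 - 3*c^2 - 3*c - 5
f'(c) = 9*c^2 - 6*c - 3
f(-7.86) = -1623.52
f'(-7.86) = 600.18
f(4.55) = 201.83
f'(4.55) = 156.02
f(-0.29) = -4.46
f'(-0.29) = -0.50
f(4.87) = 255.74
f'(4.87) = 181.23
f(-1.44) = -15.86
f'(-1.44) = 24.30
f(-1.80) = -26.82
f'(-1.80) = 36.96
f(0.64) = -7.36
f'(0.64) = -3.15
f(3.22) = 54.39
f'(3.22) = 71.00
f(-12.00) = -5585.00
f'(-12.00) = 1365.00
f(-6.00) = -743.00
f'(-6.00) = 357.00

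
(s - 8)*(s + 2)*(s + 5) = s^3 - s^2 - 46*s - 80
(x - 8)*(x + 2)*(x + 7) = x^3 + x^2 - 58*x - 112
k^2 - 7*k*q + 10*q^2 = (k - 5*q)*(k - 2*q)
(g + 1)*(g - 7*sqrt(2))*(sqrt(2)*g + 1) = sqrt(2)*g^3 - 13*g^2 + sqrt(2)*g^2 - 13*g - 7*sqrt(2)*g - 7*sqrt(2)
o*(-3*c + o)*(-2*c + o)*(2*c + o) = 12*c^3*o - 4*c^2*o^2 - 3*c*o^3 + o^4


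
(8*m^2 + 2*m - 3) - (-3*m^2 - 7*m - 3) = 11*m^2 + 9*m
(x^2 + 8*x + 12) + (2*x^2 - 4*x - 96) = 3*x^2 + 4*x - 84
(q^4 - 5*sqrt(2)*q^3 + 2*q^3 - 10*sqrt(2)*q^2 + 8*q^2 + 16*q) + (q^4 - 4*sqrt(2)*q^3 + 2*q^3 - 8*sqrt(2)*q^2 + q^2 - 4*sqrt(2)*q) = 2*q^4 - 9*sqrt(2)*q^3 + 4*q^3 - 18*sqrt(2)*q^2 + 9*q^2 - 4*sqrt(2)*q + 16*q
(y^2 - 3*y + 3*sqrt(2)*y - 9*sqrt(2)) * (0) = 0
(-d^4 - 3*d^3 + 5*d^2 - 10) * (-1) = d^4 + 3*d^3 - 5*d^2 + 10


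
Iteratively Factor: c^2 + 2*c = (c + 2)*(c)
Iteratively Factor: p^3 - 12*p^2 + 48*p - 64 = (p - 4)*(p^2 - 8*p + 16) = (p - 4)^2*(p - 4)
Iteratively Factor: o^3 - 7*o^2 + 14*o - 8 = (o - 1)*(o^2 - 6*o + 8) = (o - 2)*(o - 1)*(o - 4)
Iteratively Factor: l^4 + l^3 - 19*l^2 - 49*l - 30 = (l - 5)*(l^3 + 6*l^2 + 11*l + 6) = (l - 5)*(l + 2)*(l^2 + 4*l + 3) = (l - 5)*(l + 1)*(l + 2)*(l + 3)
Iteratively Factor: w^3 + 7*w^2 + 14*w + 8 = (w + 1)*(w^2 + 6*w + 8) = (w + 1)*(w + 4)*(w + 2)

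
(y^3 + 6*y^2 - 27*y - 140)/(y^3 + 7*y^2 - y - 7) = (y^2 - y - 20)/(y^2 - 1)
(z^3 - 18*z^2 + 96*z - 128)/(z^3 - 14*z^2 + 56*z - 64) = (z - 8)/(z - 4)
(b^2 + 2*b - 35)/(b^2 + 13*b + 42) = (b - 5)/(b + 6)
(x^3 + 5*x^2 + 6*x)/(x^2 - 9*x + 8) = x*(x^2 + 5*x + 6)/(x^2 - 9*x + 8)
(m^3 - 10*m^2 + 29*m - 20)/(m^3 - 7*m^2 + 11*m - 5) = (m - 4)/(m - 1)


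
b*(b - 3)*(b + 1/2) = b^3 - 5*b^2/2 - 3*b/2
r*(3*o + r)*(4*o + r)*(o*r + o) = 12*o^3*r^2 + 12*o^3*r + 7*o^2*r^3 + 7*o^2*r^2 + o*r^4 + o*r^3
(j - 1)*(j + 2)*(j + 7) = j^3 + 8*j^2 + 5*j - 14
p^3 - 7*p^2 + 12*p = p*(p - 4)*(p - 3)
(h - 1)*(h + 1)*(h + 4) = h^3 + 4*h^2 - h - 4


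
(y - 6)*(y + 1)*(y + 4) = y^3 - y^2 - 26*y - 24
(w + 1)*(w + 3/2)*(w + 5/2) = w^3 + 5*w^2 + 31*w/4 + 15/4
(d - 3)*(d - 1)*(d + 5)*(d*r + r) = d^4*r + 2*d^3*r - 16*d^2*r - 2*d*r + 15*r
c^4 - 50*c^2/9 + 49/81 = (c - 7/3)*(c - 1/3)*(c + 1/3)*(c + 7/3)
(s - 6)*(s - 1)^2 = s^3 - 8*s^2 + 13*s - 6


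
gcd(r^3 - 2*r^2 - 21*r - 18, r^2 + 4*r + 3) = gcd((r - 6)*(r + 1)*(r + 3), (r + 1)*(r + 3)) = r^2 + 4*r + 3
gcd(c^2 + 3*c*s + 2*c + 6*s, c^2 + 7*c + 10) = c + 2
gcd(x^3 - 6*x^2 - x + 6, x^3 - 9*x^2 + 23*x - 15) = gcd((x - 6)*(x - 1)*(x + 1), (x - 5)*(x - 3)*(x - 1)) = x - 1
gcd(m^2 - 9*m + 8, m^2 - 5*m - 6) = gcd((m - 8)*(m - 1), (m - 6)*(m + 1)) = 1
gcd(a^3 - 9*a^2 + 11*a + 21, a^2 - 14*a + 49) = a - 7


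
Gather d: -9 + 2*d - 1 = 2*d - 10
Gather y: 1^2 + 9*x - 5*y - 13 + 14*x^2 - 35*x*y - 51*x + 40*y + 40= 14*x^2 - 42*x + y*(35 - 35*x) + 28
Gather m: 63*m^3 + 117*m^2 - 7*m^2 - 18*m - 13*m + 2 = 63*m^3 + 110*m^2 - 31*m + 2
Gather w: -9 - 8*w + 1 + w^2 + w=w^2 - 7*w - 8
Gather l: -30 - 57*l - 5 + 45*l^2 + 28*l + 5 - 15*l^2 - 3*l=30*l^2 - 32*l - 30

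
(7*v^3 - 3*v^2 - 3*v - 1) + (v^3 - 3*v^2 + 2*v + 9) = 8*v^3 - 6*v^2 - v + 8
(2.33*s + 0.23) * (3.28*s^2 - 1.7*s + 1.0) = 7.6424*s^3 - 3.2066*s^2 + 1.939*s + 0.23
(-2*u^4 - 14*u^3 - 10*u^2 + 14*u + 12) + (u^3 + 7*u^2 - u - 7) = -2*u^4 - 13*u^3 - 3*u^2 + 13*u + 5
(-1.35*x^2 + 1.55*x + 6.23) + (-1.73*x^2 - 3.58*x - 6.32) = -3.08*x^2 - 2.03*x - 0.0899999999999999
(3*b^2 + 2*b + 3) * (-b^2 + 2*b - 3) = -3*b^4 + 4*b^3 - 8*b^2 - 9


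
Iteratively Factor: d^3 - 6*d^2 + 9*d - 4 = (d - 1)*(d^2 - 5*d + 4) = (d - 1)^2*(d - 4)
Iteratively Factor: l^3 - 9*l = (l + 3)*(l^2 - 3*l) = l*(l + 3)*(l - 3)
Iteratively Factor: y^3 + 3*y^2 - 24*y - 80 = (y + 4)*(y^2 - y - 20) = (y + 4)^2*(y - 5)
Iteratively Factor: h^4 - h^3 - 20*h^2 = (h)*(h^3 - h^2 - 20*h) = h*(h - 5)*(h^2 + 4*h) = h^2*(h - 5)*(h + 4)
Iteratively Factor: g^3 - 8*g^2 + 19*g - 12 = (g - 1)*(g^2 - 7*g + 12) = (g - 4)*(g - 1)*(g - 3)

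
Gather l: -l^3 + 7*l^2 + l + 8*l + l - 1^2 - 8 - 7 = -l^3 + 7*l^2 + 10*l - 16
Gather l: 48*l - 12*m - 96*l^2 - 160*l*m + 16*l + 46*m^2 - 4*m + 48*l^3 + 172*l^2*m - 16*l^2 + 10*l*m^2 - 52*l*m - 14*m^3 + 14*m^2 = 48*l^3 + l^2*(172*m - 112) + l*(10*m^2 - 212*m + 64) - 14*m^3 + 60*m^2 - 16*m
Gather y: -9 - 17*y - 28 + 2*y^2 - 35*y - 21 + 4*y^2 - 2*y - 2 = 6*y^2 - 54*y - 60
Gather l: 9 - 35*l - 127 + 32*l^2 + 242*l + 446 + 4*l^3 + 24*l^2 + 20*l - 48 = 4*l^3 + 56*l^2 + 227*l + 280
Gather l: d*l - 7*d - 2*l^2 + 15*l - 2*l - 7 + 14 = -7*d - 2*l^2 + l*(d + 13) + 7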